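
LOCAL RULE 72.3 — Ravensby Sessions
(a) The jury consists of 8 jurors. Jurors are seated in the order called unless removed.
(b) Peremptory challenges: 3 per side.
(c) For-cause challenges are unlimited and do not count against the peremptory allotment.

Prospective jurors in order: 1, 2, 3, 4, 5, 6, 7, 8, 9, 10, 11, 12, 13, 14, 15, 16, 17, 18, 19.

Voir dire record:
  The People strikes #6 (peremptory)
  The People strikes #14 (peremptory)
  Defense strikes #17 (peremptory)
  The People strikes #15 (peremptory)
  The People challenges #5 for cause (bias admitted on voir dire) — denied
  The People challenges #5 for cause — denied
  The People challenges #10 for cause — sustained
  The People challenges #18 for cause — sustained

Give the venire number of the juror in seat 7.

8

Removed: #6, #10, #14, #15, #17, #18. (#5 stays — for-cause denied.)
Seating in order: seats 1–8 → #1, #2, #3, #4, #5, #7, #8, #9.
So seat 7 is #8.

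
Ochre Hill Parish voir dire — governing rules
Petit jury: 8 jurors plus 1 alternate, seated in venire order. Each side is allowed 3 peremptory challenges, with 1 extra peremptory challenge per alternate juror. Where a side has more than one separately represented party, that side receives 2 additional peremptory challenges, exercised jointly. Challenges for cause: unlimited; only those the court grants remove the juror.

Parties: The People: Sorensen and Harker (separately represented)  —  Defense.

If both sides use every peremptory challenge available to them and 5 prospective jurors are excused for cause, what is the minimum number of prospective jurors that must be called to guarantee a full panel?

24

Seats to fill: 8 + 1 alternates = 9.
Peremptories — The People: 3 + 1×1 + 2 = 6; Defense: 3 + 1×1 = 4; total 10.
For-cause removals: 5.
Minimum venire: 9 + 10 + 5 = 24.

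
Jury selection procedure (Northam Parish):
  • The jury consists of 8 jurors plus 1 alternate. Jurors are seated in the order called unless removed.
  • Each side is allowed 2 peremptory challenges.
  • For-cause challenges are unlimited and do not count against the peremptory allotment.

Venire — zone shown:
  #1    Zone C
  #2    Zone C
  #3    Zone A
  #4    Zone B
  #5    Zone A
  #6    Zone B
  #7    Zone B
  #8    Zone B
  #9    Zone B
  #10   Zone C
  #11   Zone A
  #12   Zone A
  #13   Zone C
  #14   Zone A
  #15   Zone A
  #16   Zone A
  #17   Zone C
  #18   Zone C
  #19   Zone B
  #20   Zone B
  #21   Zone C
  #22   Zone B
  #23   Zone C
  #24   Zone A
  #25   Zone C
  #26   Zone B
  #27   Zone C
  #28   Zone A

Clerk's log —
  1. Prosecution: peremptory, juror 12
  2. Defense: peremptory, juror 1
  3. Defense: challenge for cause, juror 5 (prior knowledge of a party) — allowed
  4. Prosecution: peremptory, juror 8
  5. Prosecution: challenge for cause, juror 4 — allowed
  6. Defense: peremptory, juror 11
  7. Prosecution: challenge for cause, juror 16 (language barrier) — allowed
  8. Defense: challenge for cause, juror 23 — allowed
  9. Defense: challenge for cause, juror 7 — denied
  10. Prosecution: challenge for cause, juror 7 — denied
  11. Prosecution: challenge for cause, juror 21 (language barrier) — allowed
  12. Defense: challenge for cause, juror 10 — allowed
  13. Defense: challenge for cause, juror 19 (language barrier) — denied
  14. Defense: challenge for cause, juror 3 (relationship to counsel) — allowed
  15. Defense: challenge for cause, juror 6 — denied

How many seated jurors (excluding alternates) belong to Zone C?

3

Removed: #1, #3, #4, #5, #8, #10, #11, #12, #16, #21, #23.
Seated jurors 1–8: #2, #6, #7, #9, #13, #14, #15, #17 (alternates #18 not counted).
Of those, in Zone C: #2, #13, #17 → 3.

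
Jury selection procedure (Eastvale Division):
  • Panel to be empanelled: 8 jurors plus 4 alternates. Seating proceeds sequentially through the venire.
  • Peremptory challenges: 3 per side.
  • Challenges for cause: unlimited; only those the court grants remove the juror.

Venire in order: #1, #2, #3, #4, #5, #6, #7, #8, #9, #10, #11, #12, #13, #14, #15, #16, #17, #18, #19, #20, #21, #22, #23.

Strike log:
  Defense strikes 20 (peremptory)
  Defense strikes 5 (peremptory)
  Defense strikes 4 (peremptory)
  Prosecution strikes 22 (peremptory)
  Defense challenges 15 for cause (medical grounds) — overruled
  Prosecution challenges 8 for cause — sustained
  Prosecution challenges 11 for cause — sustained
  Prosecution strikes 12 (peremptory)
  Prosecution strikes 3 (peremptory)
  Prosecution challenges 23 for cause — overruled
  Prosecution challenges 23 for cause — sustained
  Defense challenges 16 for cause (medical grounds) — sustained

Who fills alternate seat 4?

Removed: #3, #4, #5, #8, #11, #12, #16, #20, #22, #23. (#15 stays — for-cause denied.)
Seating in order: seats 1–8 → #1, #2, #6, #7, #9, #10, #13, #14; alternates → #15, #17, #18, #19.
So alternate 4 is #19.

19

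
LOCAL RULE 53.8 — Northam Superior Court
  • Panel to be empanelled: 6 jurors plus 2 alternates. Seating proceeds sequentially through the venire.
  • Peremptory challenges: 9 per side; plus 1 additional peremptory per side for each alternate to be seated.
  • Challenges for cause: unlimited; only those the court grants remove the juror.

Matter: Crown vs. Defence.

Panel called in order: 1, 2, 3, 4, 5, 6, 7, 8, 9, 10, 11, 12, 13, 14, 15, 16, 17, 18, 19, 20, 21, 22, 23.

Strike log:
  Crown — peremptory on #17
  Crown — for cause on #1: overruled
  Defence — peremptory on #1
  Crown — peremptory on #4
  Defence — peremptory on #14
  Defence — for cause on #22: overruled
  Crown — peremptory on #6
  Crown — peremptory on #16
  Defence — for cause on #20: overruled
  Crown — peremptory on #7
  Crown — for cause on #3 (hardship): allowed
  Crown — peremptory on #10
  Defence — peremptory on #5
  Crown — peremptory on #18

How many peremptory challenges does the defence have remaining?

Defence allotment: 9 base + 1 × 2 alternates = 11.
Defence peremptories used: #1, #14, #5 — 3 (for-cause on #22, #20 don't count).
Remaining: 11 − 3 = 8.

8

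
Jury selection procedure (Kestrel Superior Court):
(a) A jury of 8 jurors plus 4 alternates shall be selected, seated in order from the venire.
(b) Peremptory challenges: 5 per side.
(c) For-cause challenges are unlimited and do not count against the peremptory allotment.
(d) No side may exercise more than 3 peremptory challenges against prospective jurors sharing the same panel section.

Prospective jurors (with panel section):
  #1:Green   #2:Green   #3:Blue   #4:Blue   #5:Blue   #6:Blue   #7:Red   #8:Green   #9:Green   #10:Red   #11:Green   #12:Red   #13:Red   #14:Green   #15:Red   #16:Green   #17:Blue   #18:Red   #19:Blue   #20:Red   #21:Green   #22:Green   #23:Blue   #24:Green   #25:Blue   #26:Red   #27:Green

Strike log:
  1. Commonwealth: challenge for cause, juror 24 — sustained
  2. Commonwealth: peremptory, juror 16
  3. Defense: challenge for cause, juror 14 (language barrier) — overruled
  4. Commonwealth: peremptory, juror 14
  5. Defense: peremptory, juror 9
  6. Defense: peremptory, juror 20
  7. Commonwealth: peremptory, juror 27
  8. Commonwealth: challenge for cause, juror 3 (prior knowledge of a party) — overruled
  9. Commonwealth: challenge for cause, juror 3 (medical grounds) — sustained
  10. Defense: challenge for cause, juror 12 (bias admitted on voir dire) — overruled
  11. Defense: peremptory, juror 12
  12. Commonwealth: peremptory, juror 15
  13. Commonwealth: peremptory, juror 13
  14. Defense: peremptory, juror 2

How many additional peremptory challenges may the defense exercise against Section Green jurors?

1

Defense peremptories so far: #9, #20, #12, #2 — 4 of 5 used, 1 left overall.
Against Section Green: #9, #2 — 2 used; per-section cap 3 leaves 1.
Binding limit: min(1, 1) = 1.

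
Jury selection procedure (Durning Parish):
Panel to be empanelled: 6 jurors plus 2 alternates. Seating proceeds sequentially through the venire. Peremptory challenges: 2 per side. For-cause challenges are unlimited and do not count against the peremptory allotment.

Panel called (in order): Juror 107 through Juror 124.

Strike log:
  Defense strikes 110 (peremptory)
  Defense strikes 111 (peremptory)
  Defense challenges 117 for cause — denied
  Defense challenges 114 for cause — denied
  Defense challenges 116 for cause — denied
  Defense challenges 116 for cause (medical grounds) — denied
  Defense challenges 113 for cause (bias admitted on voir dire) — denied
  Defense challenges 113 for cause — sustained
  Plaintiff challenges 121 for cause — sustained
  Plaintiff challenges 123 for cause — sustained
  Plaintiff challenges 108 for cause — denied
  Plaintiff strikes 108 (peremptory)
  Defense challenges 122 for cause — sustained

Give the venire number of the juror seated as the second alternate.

118

Removed: #108, #110, #111, #113, #121, #122, #123. (#114, #116, #117 stay — for-cause denied.)
Filling seats in venire order through position 8: #107, #109, #112, #114, #115, #116, #117, #118.
So alternate 2 is #118.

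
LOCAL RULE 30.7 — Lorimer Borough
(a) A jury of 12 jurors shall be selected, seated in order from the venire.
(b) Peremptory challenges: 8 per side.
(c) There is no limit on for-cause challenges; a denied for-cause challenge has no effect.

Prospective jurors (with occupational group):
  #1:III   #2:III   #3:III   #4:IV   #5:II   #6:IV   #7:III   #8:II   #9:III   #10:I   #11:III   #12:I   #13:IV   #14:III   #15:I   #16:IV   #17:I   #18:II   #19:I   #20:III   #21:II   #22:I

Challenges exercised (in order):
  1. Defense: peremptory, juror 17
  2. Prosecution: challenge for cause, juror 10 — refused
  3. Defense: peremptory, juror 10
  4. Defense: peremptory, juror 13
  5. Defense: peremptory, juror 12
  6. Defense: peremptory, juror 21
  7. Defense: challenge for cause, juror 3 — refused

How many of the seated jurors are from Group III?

Removed: #10, #12, #13, #17, #21.
Seated jurors 1–12: #1, #2, #3, #4, #5, #6, #7, #8, #9, #11, #14, #15.
Of those, in Group III: #1, #2, #3, #7, #9, #11, #14 → 7.

7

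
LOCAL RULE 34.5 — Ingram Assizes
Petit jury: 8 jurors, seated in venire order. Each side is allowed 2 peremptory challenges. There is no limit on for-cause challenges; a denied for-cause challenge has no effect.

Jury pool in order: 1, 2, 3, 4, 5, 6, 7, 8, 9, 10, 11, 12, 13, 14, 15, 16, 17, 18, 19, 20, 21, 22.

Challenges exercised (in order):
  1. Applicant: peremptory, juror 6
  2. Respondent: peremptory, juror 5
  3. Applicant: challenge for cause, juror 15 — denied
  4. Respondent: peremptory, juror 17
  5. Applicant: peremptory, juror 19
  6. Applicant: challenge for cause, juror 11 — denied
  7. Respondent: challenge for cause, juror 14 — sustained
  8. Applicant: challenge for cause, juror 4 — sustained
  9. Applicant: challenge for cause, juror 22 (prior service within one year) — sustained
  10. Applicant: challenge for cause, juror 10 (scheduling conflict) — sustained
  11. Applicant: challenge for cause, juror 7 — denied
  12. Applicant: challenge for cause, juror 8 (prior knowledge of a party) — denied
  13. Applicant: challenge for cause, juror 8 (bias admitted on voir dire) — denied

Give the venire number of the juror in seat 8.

Removed: #4, #5, #6, #10, #14, #17, #19, #22. (#7, #8, #11, #15 stay — for-cause denied.)
Seating in order: seats 1–8 → #1, #2, #3, #7, #8, #9, #11, #12.
So seat 8 is #12.

12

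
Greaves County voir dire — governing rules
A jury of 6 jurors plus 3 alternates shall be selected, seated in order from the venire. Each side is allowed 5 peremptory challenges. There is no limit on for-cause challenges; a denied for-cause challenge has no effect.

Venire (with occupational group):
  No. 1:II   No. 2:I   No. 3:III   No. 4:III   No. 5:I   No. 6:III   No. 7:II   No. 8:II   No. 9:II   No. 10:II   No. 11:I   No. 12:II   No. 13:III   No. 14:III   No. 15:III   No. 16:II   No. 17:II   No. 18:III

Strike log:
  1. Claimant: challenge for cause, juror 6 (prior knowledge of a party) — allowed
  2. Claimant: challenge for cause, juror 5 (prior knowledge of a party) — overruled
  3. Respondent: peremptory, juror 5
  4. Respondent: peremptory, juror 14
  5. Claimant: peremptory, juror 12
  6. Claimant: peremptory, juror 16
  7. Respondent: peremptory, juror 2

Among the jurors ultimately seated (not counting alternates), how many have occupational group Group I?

0

Removed: #2, #5, #6, #12, #14, #16.
Seated jurors 1–6: #1, #3, #4, #7, #8, #9 (alternates #10, #11, #13 not counted).
None of those are in Group I → 0.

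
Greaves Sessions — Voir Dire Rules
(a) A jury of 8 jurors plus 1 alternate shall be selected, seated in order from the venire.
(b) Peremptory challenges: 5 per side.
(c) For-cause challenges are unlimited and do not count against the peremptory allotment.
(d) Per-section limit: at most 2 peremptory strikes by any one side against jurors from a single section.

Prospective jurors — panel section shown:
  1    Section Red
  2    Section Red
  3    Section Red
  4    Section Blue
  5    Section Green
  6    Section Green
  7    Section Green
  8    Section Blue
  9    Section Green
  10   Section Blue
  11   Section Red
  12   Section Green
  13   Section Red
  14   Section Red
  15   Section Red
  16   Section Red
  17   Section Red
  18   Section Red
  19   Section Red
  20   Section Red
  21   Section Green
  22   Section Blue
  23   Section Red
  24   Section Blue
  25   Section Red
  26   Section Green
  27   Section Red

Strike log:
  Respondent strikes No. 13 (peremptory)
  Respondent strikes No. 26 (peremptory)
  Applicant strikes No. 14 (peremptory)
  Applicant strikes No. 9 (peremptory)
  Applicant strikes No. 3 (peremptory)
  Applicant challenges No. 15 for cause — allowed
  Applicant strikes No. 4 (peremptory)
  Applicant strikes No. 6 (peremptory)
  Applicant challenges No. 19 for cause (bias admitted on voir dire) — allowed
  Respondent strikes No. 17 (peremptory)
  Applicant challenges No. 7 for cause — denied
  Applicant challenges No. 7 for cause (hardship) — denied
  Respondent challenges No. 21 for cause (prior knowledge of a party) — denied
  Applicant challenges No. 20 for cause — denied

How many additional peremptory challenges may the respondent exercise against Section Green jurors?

Respondent peremptories so far: #13, #26, #17 — 3 of 5 used, 2 left overall.
Against Section Green: #26 — 1 used; per-section cap 2 leaves 1.
Binding limit: min(2, 1) = 1.

1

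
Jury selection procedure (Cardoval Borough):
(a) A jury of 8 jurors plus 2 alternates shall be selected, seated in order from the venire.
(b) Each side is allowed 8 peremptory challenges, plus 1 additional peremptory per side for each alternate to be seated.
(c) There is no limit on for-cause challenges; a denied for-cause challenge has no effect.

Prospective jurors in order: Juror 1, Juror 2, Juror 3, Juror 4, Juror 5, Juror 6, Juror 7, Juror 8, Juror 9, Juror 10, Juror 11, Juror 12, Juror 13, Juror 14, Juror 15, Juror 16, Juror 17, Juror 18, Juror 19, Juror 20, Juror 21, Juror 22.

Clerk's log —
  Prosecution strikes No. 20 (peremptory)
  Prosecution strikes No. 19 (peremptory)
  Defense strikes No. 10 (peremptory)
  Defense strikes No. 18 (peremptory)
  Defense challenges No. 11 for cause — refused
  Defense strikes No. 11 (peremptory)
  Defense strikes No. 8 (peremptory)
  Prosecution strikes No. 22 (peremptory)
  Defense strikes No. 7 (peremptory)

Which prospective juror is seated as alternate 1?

Removed: #7, #8, #10, #11, #18, #19, #20, #22.
Seating in order: seats 1–8 → #1, #2, #3, #4, #5, #6, #9, #12; alternates → #13, #14.
So alternate 1 is #13.

13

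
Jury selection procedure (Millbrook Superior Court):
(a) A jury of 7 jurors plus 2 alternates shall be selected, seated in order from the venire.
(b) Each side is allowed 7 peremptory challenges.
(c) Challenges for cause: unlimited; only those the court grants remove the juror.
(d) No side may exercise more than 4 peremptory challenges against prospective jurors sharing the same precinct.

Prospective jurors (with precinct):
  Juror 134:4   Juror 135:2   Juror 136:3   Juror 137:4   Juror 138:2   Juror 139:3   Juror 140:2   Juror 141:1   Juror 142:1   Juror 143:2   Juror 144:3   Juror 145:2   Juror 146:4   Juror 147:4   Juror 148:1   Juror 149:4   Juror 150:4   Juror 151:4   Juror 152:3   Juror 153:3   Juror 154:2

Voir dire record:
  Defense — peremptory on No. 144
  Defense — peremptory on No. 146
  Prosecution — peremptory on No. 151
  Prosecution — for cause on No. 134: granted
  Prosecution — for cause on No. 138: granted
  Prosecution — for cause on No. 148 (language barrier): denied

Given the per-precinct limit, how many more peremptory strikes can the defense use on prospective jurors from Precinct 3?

Defense peremptories so far: #144, #146 — 2 of 7 used, 5 left overall.
Against Precinct 3: #144 — 1 used; per-precinct cap 4 leaves 3.
Binding limit: min(5, 3) = 3.

3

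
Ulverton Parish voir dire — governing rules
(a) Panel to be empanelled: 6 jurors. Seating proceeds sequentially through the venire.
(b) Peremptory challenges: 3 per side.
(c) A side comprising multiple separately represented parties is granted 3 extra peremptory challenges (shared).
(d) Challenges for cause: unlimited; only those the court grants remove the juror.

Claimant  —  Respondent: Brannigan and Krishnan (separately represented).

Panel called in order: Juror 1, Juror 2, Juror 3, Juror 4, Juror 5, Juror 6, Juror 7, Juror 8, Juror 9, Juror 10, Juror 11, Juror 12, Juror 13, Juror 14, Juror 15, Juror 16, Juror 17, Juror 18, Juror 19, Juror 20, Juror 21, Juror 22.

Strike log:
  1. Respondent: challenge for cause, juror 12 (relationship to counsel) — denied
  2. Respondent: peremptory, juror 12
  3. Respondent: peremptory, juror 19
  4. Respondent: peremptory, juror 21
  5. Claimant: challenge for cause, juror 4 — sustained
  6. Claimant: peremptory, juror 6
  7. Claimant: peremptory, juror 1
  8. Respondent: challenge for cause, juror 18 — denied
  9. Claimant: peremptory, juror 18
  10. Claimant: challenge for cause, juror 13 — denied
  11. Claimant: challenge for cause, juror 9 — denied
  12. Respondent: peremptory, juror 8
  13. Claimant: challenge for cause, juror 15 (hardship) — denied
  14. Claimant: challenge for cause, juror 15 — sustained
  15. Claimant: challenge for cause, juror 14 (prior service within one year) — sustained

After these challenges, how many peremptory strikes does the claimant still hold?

0

Claimant allotment: 3.
Claimant peremptories used: #6, #1, #18 — 3 (for-cause on #4, #13, #9, #15, #15, #14 don't count).
Remaining: 3 − 3 = 0.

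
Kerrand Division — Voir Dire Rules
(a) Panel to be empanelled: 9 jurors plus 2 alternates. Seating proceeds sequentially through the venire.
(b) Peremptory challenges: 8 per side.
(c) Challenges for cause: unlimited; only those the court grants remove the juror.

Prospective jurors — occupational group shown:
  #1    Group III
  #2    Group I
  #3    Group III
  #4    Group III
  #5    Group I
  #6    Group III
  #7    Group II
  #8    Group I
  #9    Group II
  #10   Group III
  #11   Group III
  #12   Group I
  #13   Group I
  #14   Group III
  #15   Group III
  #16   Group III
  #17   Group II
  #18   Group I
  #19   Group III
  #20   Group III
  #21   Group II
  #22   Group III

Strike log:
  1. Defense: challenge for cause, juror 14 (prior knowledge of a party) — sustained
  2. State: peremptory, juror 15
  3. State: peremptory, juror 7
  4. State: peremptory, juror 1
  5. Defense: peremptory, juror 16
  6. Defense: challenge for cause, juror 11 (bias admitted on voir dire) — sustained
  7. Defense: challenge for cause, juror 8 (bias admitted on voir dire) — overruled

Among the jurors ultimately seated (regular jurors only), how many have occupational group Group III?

4

Removed: #1, #7, #11, #14, #15, #16.
Seated jurors 1–9: #2, #3, #4, #5, #6, #8, #9, #10, #12 (alternates #13, #17 not counted).
Of those, in Group III: #3, #4, #6, #10 → 4.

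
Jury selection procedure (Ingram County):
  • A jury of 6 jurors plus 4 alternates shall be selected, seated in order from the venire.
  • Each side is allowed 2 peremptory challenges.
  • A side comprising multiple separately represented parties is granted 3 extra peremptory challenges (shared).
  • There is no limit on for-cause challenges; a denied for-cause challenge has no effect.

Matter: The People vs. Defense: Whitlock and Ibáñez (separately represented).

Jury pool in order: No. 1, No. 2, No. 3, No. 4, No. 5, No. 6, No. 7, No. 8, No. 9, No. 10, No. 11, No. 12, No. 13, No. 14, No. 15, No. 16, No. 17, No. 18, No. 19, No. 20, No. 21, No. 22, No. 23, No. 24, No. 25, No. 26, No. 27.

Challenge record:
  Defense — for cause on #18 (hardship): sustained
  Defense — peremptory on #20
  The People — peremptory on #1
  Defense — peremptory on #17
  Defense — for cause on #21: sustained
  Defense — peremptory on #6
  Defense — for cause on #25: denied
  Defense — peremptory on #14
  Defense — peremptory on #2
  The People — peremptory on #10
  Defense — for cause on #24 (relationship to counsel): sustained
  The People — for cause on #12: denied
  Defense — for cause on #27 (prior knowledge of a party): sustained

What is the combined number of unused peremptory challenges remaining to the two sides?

0

The People allotment: 2. Defense allotment: 2 base + 3 multi-party = 5.
The People peremptories used: #1, #10 — 2 (the for-cause on #12 doesn't count).
Defense peremptories used: #20, #17, #6, #14, #2 — 5 (for-cause on #18, #21, #25, #24, #27 don't count).
Remaining: (2 − 2) + (5 − 5) = 0.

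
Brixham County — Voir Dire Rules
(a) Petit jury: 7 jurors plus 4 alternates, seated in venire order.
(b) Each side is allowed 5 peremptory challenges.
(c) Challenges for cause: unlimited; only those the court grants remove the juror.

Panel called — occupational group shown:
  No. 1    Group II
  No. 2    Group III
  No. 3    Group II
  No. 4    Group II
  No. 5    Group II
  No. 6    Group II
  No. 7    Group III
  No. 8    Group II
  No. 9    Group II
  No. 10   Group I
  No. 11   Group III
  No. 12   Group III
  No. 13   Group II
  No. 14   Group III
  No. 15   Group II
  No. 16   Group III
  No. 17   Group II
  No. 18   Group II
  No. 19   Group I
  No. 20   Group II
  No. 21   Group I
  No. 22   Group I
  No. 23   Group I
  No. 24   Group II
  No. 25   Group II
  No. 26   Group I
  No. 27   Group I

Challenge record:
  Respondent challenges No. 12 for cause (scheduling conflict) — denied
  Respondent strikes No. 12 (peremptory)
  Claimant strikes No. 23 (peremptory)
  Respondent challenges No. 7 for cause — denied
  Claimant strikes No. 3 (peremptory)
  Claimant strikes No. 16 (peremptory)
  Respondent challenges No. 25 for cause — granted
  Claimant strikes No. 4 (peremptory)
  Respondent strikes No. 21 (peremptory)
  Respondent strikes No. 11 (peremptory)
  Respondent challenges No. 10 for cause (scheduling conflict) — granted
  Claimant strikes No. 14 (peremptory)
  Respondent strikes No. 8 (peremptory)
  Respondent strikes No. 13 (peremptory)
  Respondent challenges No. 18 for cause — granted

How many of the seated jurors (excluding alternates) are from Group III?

Removed: #3, #4, #8, #10, #11, #12, #13, #14, #16, #18, #21, #23, #25.
Seated jurors 1–7: #1, #2, #5, #6, #7, #9, #15 (alternates #17, #19, #20, #22 not counted).
Of those, in Group III: #2, #7 → 2.

2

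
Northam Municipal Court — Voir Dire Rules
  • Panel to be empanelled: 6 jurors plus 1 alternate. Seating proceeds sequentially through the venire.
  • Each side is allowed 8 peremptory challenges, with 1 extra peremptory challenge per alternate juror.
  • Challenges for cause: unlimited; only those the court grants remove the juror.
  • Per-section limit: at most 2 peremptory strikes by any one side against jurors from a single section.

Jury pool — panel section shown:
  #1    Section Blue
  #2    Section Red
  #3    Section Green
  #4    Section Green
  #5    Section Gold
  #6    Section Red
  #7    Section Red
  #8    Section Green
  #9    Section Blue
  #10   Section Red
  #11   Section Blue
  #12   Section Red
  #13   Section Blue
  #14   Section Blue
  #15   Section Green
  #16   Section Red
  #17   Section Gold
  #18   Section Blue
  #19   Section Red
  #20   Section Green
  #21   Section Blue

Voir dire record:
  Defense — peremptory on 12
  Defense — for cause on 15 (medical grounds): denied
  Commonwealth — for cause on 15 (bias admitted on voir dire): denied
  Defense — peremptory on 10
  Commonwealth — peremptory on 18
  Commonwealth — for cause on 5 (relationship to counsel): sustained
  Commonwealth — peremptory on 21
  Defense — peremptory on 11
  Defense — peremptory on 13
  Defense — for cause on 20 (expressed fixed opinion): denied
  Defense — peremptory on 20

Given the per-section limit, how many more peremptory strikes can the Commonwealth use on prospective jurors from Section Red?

Commonwealth peremptories so far: #18, #21 — 2 of 9 used, 7 left overall.
Against Section Red: none yet — per-section cap 2 leaves 2.
Binding limit: min(7, 2) = 2.

2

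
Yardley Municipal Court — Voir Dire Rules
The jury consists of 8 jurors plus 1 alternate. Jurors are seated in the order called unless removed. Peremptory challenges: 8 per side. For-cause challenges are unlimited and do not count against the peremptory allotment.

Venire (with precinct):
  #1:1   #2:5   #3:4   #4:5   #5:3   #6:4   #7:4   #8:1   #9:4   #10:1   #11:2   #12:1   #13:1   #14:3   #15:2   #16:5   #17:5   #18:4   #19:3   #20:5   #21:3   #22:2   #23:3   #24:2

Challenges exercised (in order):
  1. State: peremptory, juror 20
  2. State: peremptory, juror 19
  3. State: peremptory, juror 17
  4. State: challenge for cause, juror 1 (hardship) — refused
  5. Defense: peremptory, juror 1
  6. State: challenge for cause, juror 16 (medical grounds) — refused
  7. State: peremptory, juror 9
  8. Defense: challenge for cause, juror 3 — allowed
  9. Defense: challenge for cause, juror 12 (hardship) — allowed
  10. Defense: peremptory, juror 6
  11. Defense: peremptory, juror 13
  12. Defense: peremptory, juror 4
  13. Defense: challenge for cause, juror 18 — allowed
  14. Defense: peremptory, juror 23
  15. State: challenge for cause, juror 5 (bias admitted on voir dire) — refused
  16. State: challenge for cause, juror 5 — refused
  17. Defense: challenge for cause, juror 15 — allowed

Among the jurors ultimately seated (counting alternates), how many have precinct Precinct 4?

1

Removed: #1, #3, #4, #6, #9, #12, #13, #15, #17, #18, #19, #20, #23.
Seated (9 incl. alternates): #2, #5, #7, #8, #10, #11, #14, #16, #21.
Of those, in Precinct 4: #7 → 1.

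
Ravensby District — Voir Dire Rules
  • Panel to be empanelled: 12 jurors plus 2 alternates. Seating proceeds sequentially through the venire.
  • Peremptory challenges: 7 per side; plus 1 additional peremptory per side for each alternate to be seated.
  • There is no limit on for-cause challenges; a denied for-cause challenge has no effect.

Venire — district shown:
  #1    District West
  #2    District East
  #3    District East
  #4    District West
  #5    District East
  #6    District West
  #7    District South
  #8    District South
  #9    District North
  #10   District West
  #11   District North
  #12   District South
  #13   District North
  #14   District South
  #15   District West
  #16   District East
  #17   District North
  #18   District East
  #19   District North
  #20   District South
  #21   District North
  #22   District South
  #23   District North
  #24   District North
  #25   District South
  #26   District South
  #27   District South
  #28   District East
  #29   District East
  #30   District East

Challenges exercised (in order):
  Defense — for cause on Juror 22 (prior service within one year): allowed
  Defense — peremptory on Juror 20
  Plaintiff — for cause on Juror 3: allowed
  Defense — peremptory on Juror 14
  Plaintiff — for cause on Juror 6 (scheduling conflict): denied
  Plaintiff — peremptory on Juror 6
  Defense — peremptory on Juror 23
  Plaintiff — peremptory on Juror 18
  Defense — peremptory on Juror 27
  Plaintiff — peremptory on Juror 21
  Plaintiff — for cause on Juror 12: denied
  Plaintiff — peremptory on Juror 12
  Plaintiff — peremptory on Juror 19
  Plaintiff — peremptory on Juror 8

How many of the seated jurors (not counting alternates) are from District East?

Removed: #3, #6, #8, #12, #14, #18, #19, #20, #21, #22, #23, #27.
Seated jurors 1–12: #1, #2, #4, #5, #7, #9, #10, #11, #13, #15, #16, #17 (alternates #24, #25 not counted).
Of those, in District East: #2, #5, #16 → 3.

3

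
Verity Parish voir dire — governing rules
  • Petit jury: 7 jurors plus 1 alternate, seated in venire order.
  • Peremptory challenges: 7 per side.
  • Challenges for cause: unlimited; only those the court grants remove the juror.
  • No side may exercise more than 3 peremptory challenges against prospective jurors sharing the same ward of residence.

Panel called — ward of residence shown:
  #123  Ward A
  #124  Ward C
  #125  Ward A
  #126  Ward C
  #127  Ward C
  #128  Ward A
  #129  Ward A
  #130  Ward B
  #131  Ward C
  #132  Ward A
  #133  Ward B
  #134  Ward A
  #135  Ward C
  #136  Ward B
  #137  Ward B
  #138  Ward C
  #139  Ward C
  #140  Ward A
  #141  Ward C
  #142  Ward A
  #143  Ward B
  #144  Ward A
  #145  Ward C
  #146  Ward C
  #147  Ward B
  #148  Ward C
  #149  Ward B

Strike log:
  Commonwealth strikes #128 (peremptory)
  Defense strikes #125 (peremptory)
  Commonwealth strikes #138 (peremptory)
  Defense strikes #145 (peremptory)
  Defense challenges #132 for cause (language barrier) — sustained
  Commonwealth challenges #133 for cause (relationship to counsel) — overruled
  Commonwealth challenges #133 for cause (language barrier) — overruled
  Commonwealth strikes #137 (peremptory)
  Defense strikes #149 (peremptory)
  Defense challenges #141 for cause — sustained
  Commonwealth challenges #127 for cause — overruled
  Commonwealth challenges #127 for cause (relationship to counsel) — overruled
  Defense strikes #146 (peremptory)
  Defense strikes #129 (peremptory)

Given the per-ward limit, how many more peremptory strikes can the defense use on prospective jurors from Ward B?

2

Defense peremptories so far: #125, #145, #149, #146, #129 — 5 of 7 used, 2 left overall.
Against Ward B: #149 — 1 used; per-ward cap 3 leaves 2.
Binding limit: min(2, 2) = 2.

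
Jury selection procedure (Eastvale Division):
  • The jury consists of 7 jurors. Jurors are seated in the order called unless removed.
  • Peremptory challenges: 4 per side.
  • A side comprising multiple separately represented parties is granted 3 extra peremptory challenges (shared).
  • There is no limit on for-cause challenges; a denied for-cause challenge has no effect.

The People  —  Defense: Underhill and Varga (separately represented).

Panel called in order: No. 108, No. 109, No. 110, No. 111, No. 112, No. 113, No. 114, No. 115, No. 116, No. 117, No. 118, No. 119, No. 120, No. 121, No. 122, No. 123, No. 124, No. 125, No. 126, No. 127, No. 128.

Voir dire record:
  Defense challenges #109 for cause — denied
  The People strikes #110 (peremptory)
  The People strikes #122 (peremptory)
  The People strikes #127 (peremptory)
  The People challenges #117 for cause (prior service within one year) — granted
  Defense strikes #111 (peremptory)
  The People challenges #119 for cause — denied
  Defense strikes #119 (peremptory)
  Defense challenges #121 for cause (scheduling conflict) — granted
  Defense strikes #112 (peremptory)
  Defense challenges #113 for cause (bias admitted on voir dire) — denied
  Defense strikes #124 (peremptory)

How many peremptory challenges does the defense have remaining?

Defense allotment: 4 base + 3 multi-party = 7.
Defense peremptories used: #111, #119, #112, #124 — 4 (for-cause on #109, #121, #113 don't count).
Remaining: 7 − 4 = 3.

3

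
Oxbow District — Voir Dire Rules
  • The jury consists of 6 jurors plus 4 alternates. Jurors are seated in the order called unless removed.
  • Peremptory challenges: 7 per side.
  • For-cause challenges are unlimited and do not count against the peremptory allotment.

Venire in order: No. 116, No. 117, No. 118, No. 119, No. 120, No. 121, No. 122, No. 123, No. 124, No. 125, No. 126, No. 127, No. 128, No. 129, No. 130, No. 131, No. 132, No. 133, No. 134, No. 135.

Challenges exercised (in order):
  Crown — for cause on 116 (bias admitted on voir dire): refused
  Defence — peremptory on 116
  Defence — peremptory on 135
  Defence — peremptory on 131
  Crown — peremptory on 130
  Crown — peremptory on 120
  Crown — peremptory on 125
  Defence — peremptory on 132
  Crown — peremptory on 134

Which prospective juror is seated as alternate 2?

Removed: #116, #120, #125, #130, #131, #132, #134, #135.
Filling seats in venire order through position 8: #117, #118, #119, #121, #122, #123, #124, #126.
So alternate 2 is #126.

126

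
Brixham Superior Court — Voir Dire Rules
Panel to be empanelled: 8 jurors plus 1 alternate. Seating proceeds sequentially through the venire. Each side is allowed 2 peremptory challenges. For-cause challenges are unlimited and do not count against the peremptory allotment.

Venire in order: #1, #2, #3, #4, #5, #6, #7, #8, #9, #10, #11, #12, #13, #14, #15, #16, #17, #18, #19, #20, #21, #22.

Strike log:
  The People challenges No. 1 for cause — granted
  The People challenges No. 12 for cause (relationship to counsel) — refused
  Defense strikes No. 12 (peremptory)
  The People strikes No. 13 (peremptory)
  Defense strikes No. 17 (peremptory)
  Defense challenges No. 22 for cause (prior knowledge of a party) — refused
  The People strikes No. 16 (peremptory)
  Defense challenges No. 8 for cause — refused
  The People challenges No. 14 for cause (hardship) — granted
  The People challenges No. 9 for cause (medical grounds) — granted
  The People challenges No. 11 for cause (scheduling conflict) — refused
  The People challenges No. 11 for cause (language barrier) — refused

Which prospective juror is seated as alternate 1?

11

Removed: #1, #9, #12, #13, #14, #16, #17. (#8, #11, #22 stay — for-cause denied.)
Seating in order: seats 1–8 → #2, #3, #4, #5, #6, #7, #8, #10; alternates → #11.
So alternate 1 is #11.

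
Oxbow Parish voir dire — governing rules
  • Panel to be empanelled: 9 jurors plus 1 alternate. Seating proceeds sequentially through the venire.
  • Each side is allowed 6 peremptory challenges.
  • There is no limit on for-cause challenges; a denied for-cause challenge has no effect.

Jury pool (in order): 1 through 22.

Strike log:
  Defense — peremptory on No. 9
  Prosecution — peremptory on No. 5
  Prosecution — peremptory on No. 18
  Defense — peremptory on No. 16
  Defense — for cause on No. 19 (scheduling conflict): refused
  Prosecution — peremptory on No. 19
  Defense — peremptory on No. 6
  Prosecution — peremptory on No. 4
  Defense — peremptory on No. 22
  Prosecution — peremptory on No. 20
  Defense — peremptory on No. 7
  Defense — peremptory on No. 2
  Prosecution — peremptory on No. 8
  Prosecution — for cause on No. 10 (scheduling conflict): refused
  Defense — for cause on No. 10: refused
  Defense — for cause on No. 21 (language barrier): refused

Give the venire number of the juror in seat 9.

Removed: #2, #4, #5, #6, #7, #8, #9, #16, #18, #19, #20, #22. (#10, #21 stay — for-cause denied.)
Seating in order: seats 1–9 → #1, #3, #10, #11, #12, #13, #14, #15, #17; alternates → #21.
So seat 9 is #17.

17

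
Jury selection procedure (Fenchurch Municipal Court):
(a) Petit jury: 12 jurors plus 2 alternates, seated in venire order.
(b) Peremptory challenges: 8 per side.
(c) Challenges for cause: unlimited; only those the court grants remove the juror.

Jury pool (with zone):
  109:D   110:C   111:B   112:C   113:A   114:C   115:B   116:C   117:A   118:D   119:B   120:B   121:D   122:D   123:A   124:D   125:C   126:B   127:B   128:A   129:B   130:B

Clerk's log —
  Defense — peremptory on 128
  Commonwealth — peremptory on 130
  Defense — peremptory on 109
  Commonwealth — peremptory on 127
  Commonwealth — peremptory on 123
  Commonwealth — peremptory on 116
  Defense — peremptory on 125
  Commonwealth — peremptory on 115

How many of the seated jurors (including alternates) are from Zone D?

4

Removed: #109, #115, #116, #123, #125, #127, #128, #130.
Seated (14 incl. alternates): #110, #111, #112, #113, #114, #117, #118, #119, #120, #121, #122, #124, #126, #129.
Of those, in Zone D: #118, #121, #122, #124 → 4.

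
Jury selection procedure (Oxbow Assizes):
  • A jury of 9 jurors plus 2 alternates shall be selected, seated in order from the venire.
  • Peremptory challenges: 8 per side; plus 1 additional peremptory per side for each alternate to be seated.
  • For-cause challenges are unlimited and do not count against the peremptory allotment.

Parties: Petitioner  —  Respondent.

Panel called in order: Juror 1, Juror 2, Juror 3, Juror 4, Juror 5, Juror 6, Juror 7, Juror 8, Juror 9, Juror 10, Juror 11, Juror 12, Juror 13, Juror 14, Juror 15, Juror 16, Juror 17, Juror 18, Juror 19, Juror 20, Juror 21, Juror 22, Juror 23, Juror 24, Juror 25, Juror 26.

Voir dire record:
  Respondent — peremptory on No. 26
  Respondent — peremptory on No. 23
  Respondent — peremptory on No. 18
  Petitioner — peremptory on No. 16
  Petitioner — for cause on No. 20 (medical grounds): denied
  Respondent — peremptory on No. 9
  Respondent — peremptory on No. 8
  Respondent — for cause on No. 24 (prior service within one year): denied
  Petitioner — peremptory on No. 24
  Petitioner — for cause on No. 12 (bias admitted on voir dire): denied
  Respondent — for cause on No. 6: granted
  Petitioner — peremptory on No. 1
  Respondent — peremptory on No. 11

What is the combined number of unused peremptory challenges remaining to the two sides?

Petitioner allotment: 8 base + 1 × 2 alternates = 10. Respondent allotment: 8 base + 1 × 2 alternates = 10.
Petitioner peremptories used: #16, #24, #1 — 3 (for-cause on #20, #12 don't count).
Respondent peremptories used: #26, #23, #18, #9, #8, #11 — 6 (for-cause on #24, #6 don't count).
Remaining: (10 − 3) + (10 − 6) = 11.

11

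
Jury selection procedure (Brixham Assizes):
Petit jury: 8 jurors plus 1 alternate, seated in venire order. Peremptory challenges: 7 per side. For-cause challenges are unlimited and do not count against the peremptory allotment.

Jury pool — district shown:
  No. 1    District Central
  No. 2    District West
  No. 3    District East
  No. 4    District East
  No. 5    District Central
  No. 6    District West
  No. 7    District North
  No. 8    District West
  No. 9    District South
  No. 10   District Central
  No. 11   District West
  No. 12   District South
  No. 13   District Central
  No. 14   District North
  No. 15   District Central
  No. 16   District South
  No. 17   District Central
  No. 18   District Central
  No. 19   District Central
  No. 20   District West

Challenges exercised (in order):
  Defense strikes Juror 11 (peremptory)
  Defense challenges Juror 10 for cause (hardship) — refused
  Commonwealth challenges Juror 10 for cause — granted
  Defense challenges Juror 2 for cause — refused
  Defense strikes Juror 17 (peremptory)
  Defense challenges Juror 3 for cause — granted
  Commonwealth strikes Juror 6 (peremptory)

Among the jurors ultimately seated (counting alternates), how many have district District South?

2

Removed: #3, #6, #10, #11, #17.
Seated (9 incl. alternates): #1, #2, #4, #5, #7, #8, #9, #12, #13.
Of those, in District South: #9, #12 → 2.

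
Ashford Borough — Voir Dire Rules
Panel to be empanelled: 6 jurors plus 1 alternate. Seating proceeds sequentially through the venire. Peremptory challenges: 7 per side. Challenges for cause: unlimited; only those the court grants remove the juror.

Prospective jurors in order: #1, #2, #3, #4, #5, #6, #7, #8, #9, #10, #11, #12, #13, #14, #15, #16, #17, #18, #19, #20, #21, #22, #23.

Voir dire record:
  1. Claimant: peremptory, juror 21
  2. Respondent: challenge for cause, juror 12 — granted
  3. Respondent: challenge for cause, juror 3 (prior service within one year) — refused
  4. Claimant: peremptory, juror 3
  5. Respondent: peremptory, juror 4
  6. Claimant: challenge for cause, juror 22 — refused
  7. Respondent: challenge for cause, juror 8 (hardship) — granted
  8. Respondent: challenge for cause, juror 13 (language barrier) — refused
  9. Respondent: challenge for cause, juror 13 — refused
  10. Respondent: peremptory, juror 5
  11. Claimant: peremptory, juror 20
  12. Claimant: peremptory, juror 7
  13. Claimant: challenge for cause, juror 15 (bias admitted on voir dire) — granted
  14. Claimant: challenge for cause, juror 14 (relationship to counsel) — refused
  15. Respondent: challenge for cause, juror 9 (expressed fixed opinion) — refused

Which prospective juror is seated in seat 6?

Removed: #3, #4, #5, #7, #8, #12, #15, #20, #21. (#9, #13, #14, #22 stay — for-cause denied.)
Filling seats in venire order through position 6: #1, #2, #6, #9, #10, #11.
So seat 6 is #11.

11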